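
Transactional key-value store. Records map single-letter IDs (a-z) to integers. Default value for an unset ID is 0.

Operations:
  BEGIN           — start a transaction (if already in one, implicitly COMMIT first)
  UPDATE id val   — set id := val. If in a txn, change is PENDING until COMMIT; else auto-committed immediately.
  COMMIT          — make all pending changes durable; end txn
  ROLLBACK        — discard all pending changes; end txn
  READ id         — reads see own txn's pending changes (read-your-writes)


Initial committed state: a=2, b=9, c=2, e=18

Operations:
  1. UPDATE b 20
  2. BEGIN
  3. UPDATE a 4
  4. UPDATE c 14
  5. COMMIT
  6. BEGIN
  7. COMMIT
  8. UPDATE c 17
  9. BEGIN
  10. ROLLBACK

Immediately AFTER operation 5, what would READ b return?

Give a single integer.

Initial committed: {a=2, b=9, c=2, e=18}
Op 1: UPDATE b=20 (auto-commit; committed b=20)
Op 2: BEGIN: in_txn=True, pending={}
Op 3: UPDATE a=4 (pending; pending now {a=4})
Op 4: UPDATE c=14 (pending; pending now {a=4, c=14})
Op 5: COMMIT: merged ['a', 'c'] into committed; committed now {a=4, b=20, c=14, e=18}
After op 5: visible(b) = 20 (pending={}, committed={a=4, b=20, c=14, e=18})

Answer: 20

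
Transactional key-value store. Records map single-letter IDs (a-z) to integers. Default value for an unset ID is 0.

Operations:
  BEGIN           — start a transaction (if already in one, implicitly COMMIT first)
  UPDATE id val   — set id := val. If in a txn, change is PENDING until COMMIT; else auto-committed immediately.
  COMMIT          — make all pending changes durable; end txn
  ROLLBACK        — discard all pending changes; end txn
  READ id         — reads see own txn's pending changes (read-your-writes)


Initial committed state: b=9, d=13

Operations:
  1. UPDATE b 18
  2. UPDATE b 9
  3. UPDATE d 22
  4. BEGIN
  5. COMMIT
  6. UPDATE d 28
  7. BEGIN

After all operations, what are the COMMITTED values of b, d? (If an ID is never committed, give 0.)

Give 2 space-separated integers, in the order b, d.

Initial committed: {b=9, d=13}
Op 1: UPDATE b=18 (auto-commit; committed b=18)
Op 2: UPDATE b=9 (auto-commit; committed b=9)
Op 3: UPDATE d=22 (auto-commit; committed d=22)
Op 4: BEGIN: in_txn=True, pending={}
Op 5: COMMIT: merged [] into committed; committed now {b=9, d=22}
Op 6: UPDATE d=28 (auto-commit; committed d=28)
Op 7: BEGIN: in_txn=True, pending={}
Final committed: {b=9, d=28}

Answer: 9 28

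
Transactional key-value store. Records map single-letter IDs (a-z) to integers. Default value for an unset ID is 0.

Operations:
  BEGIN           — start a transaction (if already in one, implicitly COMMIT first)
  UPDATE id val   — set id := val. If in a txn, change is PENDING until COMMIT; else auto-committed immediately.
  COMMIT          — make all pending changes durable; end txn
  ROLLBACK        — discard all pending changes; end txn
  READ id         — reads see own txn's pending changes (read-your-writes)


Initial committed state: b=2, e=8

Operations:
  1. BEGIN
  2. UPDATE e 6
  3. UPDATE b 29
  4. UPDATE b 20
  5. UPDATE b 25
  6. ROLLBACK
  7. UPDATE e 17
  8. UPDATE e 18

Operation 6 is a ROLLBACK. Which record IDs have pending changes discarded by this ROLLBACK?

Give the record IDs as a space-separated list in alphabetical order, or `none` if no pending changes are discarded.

Answer: b e

Derivation:
Initial committed: {b=2, e=8}
Op 1: BEGIN: in_txn=True, pending={}
Op 2: UPDATE e=6 (pending; pending now {e=6})
Op 3: UPDATE b=29 (pending; pending now {b=29, e=6})
Op 4: UPDATE b=20 (pending; pending now {b=20, e=6})
Op 5: UPDATE b=25 (pending; pending now {b=25, e=6})
Op 6: ROLLBACK: discarded pending ['b', 'e']; in_txn=False
Op 7: UPDATE e=17 (auto-commit; committed e=17)
Op 8: UPDATE e=18 (auto-commit; committed e=18)
ROLLBACK at op 6 discards: ['b', 'e']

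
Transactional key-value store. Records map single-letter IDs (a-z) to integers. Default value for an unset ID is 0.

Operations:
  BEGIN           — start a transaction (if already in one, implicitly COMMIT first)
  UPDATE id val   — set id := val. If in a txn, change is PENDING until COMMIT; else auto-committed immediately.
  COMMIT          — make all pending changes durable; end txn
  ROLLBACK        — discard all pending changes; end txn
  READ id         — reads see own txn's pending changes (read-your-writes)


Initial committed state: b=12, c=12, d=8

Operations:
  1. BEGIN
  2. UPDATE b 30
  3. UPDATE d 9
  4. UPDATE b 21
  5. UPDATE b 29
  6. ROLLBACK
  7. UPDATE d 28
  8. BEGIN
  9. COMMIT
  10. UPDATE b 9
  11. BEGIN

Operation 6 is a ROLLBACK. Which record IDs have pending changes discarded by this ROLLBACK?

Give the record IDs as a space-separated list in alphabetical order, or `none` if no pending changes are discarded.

Initial committed: {b=12, c=12, d=8}
Op 1: BEGIN: in_txn=True, pending={}
Op 2: UPDATE b=30 (pending; pending now {b=30})
Op 3: UPDATE d=9 (pending; pending now {b=30, d=9})
Op 4: UPDATE b=21 (pending; pending now {b=21, d=9})
Op 5: UPDATE b=29 (pending; pending now {b=29, d=9})
Op 6: ROLLBACK: discarded pending ['b', 'd']; in_txn=False
Op 7: UPDATE d=28 (auto-commit; committed d=28)
Op 8: BEGIN: in_txn=True, pending={}
Op 9: COMMIT: merged [] into committed; committed now {b=12, c=12, d=28}
Op 10: UPDATE b=9 (auto-commit; committed b=9)
Op 11: BEGIN: in_txn=True, pending={}
ROLLBACK at op 6 discards: ['b', 'd']

Answer: b d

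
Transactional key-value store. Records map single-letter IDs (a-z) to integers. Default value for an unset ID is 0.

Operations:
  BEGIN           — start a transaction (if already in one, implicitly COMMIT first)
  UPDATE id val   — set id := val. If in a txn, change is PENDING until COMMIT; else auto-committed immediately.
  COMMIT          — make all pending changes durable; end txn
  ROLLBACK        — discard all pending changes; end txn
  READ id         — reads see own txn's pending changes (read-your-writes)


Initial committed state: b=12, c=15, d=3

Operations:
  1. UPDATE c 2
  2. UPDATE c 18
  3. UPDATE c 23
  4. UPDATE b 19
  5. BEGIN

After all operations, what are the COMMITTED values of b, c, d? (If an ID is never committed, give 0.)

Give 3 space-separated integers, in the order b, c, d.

Answer: 19 23 3

Derivation:
Initial committed: {b=12, c=15, d=3}
Op 1: UPDATE c=2 (auto-commit; committed c=2)
Op 2: UPDATE c=18 (auto-commit; committed c=18)
Op 3: UPDATE c=23 (auto-commit; committed c=23)
Op 4: UPDATE b=19 (auto-commit; committed b=19)
Op 5: BEGIN: in_txn=True, pending={}
Final committed: {b=19, c=23, d=3}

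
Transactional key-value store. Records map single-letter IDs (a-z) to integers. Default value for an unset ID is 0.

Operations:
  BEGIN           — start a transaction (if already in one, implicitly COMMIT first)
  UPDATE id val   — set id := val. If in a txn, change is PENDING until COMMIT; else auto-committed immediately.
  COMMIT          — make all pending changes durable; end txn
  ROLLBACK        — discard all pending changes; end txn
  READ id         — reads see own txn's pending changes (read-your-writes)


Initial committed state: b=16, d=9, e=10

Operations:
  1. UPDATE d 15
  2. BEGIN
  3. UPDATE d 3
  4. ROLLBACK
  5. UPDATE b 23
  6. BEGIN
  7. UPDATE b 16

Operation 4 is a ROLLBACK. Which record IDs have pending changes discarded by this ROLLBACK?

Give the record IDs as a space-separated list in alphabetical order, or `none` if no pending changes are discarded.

Answer: d

Derivation:
Initial committed: {b=16, d=9, e=10}
Op 1: UPDATE d=15 (auto-commit; committed d=15)
Op 2: BEGIN: in_txn=True, pending={}
Op 3: UPDATE d=3 (pending; pending now {d=3})
Op 4: ROLLBACK: discarded pending ['d']; in_txn=False
Op 5: UPDATE b=23 (auto-commit; committed b=23)
Op 6: BEGIN: in_txn=True, pending={}
Op 7: UPDATE b=16 (pending; pending now {b=16})
ROLLBACK at op 4 discards: ['d']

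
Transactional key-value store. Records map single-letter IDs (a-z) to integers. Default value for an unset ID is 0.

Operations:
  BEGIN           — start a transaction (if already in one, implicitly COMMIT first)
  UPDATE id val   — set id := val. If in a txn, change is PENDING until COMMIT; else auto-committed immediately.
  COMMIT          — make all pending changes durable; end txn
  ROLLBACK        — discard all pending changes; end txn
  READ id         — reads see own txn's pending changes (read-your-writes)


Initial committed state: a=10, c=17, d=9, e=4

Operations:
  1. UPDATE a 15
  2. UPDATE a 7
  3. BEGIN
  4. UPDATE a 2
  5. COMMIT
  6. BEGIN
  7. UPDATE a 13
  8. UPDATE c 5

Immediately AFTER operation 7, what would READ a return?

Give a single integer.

Initial committed: {a=10, c=17, d=9, e=4}
Op 1: UPDATE a=15 (auto-commit; committed a=15)
Op 2: UPDATE a=7 (auto-commit; committed a=7)
Op 3: BEGIN: in_txn=True, pending={}
Op 4: UPDATE a=2 (pending; pending now {a=2})
Op 5: COMMIT: merged ['a'] into committed; committed now {a=2, c=17, d=9, e=4}
Op 6: BEGIN: in_txn=True, pending={}
Op 7: UPDATE a=13 (pending; pending now {a=13})
After op 7: visible(a) = 13 (pending={a=13}, committed={a=2, c=17, d=9, e=4})

Answer: 13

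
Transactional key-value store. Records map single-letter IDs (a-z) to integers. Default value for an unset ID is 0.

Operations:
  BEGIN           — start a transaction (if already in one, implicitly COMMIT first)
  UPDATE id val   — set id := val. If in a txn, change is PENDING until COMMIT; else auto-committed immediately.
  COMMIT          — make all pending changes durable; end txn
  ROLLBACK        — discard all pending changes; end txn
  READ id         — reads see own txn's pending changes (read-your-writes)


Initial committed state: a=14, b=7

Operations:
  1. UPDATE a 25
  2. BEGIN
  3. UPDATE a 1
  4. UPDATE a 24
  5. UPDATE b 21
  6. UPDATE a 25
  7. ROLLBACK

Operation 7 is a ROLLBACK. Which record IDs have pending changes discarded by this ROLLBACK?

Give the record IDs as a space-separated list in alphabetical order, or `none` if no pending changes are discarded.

Answer: a b

Derivation:
Initial committed: {a=14, b=7}
Op 1: UPDATE a=25 (auto-commit; committed a=25)
Op 2: BEGIN: in_txn=True, pending={}
Op 3: UPDATE a=1 (pending; pending now {a=1})
Op 4: UPDATE a=24 (pending; pending now {a=24})
Op 5: UPDATE b=21 (pending; pending now {a=24, b=21})
Op 6: UPDATE a=25 (pending; pending now {a=25, b=21})
Op 7: ROLLBACK: discarded pending ['a', 'b']; in_txn=False
ROLLBACK at op 7 discards: ['a', 'b']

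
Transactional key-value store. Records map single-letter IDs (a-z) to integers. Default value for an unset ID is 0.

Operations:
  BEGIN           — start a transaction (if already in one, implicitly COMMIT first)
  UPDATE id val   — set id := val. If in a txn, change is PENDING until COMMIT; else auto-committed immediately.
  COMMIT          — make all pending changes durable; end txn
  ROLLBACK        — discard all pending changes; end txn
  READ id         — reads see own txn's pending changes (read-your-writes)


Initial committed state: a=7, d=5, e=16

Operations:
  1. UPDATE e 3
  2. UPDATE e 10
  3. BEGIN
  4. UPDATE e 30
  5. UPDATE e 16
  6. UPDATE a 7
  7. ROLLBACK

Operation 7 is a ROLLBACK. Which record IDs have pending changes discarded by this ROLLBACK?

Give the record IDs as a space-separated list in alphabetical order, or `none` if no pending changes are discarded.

Initial committed: {a=7, d=5, e=16}
Op 1: UPDATE e=3 (auto-commit; committed e=3)
Op 2: UPDATE e=10 (auto-commit; committed e=10)
Op 3: BEGIN: in_txn=True, pending={}
Op 4: UPDATE e=30 (pending; pending now {e=30})
Op 5: UPDATE e=16 (pending; pending now {e=16})
Op 6: UPDATE a=7 (pending; pending now {a=7, e=16})
Op 7: ROLLBACK: discarded pending ['a', 'e']; in_txn=False
ROLLBACK at op 7 discards: ['a', 'e']

Answer: a e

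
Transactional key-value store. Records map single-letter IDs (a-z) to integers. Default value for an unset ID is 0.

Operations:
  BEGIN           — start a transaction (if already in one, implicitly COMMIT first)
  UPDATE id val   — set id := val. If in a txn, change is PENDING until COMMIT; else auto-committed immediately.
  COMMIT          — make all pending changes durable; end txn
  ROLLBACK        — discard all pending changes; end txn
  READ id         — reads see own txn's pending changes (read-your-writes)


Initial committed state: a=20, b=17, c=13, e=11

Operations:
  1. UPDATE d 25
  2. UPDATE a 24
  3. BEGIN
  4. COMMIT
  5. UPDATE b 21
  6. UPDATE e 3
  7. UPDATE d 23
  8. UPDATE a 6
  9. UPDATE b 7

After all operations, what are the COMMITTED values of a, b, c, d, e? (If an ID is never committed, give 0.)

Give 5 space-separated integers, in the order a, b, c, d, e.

Initial committed: {a=20, b=17, c=13, e=11}
Op 1: UPDATE d=25 (auto-commit; committed d=25)
Op 2: UPDATE a=24 (auto-commit; committed a=24)
Op 3: BEGIN: in_txn=True, pending={}
Op 4: COMMIT: merged [] into committed; committed now {a=24, b=17, c=13, d=25, e=11}
Op 5: UPDATE b=21 (auto-commit; committed b=21)
Op 6: UPDATE e=3 (auto-commit; committed e=3)
Op 7: UPDATE d=23 (auto-commit; committed d=23)
Op 8: UPDATE a=6 (auto-commit; committed a=6)
Op 9: UPDATE b=7 (auto-commit; committed b=7)
Final committed: {a=6, b=7, c=13, d=23, e=3}

Answer: 6 7 13 23 3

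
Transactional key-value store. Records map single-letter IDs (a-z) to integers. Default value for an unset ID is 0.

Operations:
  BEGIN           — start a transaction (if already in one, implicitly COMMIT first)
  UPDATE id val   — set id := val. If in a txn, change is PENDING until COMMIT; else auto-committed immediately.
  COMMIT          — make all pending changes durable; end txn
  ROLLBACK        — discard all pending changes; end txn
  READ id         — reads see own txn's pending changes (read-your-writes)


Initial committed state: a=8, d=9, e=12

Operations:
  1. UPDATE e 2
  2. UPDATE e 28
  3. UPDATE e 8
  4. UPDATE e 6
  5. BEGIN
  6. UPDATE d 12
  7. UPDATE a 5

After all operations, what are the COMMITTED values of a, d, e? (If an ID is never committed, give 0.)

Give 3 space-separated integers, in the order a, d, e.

Answer: 8 9 6

Derivation:
Initial committed: {a=8, d=9, e=12}
Op 1: UPDATE e=2 (auto-commit; committed e=2)
Op 2: UPDATE e=28 (auto-commit; committed e=28)
Op 3: UPDATE e=8 (auto-commit; committed e=8)
Op 4: UPDATE e=6 (auto-commit; committed e=6)
Op 5: BEGIN: in_txn=True, pending={}
Op 6: UPDATE d=12 (pending; pending now {d=12})
Op 7: UPDATE a=5 (pending; pending now {a=5, d=12})
Final committed: {a=8, d=9, e=6}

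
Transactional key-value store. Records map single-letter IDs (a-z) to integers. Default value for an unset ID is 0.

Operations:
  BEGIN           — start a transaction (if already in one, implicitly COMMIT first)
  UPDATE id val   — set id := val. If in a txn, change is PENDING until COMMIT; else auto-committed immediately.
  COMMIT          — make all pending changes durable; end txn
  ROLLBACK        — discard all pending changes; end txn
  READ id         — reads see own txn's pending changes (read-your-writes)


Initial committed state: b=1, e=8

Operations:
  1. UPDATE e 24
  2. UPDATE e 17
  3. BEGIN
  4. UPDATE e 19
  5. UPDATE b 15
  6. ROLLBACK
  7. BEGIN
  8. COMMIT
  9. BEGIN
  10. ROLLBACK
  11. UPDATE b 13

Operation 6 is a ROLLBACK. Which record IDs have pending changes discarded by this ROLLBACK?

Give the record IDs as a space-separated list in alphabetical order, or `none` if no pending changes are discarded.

Initial committed: {b=1, e=8}
Op 1: UPDATE e=24 (auto-commit; committed e=24)
Op 2: UPDATE e=17 (auto-commit; committed e=17)
Op 3: BEGIN: in_txn=True, pending={}
Op 4: UPDATE e=19 (pending; pending now {e=19})
Op 5: UPDATE b=15 (pending; pending now {b=15, e=19})
Op 6: ROLLBACK: discarded pending ['b', 'e']; in_txn=False
Op 7: BEGIN: in_txn=True, pending={}
Op 8: COMMIT: merged [] into committed; committed now {b=1, e=17}
Op 9: BEGIN: in_txn=True, pending={}
Op 10: ROLLBACK: discarded pending []; in_txn=False
Op 11: UPDATE b=13 (auto-commit; committed b=13)
ROLLBACK at op 6 discards: ['b', 'e']

Answer: b e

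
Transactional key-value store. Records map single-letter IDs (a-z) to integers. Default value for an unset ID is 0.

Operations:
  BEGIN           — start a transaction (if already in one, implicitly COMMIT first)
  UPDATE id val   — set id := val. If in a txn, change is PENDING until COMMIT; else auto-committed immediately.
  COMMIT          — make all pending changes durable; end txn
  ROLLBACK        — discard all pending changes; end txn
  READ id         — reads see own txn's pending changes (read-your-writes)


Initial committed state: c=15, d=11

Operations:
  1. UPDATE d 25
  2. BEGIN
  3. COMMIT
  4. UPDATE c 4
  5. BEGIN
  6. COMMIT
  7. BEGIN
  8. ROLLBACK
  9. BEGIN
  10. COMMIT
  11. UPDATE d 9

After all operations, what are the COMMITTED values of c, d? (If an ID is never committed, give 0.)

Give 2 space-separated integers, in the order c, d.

Initial committed: {c=15, d=11}
Op 1: UPDATE d=25 (auto-commit; committed d=25)
Op 2: BEGIN: in_txn=True, pending={}
Op 3: COMMIT: merged [] into committed; committed now {c=15, d=25}
Op 4: UPDATE c=4 (auto-commit; committed c=4)
Op 5: BEGIN: in_txn=True, pending={}
Op 6: COMMIT: merged [] into committed; committed now {c=4, d=25}
Op 7: BEGIN: in_txn=True, pending={}
Op 8: ROLLBACK: discarded pending []; in_txn=False
Op 9: BEGIN: in_txn=True, pending={}
Op 10: COMMIT: merged [] into committed; committed now {c=4, d=25}
Op 11: UPDATE d=9 (auto-commit; committed d=9)
Final committed: {c=4, d=9}

Answer: 4 9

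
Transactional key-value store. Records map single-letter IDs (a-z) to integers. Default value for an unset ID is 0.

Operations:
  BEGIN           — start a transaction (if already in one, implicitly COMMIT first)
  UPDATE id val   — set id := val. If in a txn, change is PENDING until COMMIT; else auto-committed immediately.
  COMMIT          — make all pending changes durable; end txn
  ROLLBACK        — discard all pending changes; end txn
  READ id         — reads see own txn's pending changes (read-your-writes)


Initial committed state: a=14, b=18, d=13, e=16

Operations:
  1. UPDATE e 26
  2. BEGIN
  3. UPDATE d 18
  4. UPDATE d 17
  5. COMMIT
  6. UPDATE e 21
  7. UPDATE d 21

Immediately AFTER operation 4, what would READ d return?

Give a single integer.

Initial committed: {a=14, b=18, d=13, e=16}
Op 1: UPDATE e=26 (auto-commit; committed e=26)
Op 2: BEGIN: in_txn=True, pending={}
Op 3: UPDATE d=18 (pending; pending now {d=18})
Op 4: UPDATE d=17 (pending; pending now {d=17})
After op 4: visible(d) = 17 (pending={d=17}, committed={a=14, b=18, d=13, e=26})

Answer: 17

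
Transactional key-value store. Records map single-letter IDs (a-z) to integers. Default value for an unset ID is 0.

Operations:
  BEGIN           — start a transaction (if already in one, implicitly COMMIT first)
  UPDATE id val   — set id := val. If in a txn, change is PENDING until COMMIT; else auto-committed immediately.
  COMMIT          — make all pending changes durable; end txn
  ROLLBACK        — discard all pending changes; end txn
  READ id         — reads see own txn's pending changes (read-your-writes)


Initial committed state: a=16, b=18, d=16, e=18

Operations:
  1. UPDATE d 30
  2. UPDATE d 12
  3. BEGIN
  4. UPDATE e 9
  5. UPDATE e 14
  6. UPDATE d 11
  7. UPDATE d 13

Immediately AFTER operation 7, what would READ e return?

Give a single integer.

Initial committed: {a=16, b=18, d=16, e=18}
Op 1: UPDATE d=30 (auto-commit; committed d=30)
Op 2: UPDATE d=12 (auto-commit; committed d=12)
Op 3: BEGIN: in_txn=True, pending={}
Op 4: UPDATE e=9 (pending; pending now {e=9})
Op 5: UPDATE e=14 (pending; pending now {e=14})
Op 6: UPDATE d=11 (pending; pending now {d=11, e=14})
Op 7: UPDATE d=13 (pending; pending now {d=13, e=14})
After op 7: visible(e) = 14 (pending={d=13, e=14}, committed={a=16, b=18, d=12, e=18})

Answer: 14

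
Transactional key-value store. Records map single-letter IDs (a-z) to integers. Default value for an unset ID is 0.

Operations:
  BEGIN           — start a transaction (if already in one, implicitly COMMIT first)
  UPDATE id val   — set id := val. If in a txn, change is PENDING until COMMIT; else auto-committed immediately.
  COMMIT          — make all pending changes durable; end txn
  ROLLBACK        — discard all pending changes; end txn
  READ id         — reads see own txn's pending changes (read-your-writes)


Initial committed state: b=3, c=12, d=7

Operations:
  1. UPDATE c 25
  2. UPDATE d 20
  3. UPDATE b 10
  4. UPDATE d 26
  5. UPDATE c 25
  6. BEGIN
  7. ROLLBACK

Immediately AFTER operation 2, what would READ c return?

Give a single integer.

Answer: 25

Derivation:
Initial committed: {b=3, c=12, d=7}
Op 1: UPDATE c=25 (auto-commit; committed c=25)
Op 2: UPDATE d=20 (auto-commit; committed d=20)
After op 2: visible(c) = 25 (pending={}, committed={b=3, c=25, d=20})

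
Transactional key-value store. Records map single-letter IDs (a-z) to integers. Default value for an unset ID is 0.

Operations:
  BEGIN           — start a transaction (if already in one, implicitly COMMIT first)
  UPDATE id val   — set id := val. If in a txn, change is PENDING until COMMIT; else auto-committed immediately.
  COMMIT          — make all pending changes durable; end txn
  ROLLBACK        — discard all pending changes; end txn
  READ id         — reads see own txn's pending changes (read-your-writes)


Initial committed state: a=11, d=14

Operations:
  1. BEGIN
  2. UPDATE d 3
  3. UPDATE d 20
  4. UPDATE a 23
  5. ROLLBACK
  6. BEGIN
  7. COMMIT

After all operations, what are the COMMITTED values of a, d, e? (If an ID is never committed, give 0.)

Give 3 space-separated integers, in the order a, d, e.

Answer: 11 14 0

Derivation:
Initial committed: {a=11, d=14}
Op 1: BEGIN: in_txn=True, pending={}
Op 2: UPDATE d=3 (pending; pending now {d=3})
Op 3: UPDATE d=20 (pending; pending now {d=20})
Op 4: UPDATE a=23 (pending; pending now {a=23, d=20})
Op 5: ROLLBACK: discarded pending ['a', 'd']; in_txn=False
Op 6: BEGIN: in_txn=True, pending={}
Op 7: COMMIT: merged [] into committed; committed now {a=11, d=14}
Final committed: {a=11, d=14}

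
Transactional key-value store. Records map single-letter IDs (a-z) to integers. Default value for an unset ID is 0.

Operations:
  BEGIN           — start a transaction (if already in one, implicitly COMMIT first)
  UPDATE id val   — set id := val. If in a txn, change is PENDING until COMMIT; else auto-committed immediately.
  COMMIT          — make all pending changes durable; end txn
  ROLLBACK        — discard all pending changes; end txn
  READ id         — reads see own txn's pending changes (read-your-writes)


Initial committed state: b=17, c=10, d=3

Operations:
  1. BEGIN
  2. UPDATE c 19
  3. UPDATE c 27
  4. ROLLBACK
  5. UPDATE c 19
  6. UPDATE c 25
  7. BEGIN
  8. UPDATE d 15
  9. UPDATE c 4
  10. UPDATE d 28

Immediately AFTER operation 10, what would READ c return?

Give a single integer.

Initial committed: {b=17, c=10, d=3}
Op 1: BEGIN: in_txn=True, pending={}
Op 2: UPDATE c=19 (pending; pending now {c=19})
Op 3: UPDATE c=27 (pending; pending now {c=27})
Op 4: ROLLBACK: discarded pending ['c']; in_txn=False
Op 5: UPDATE c=19 (auto-commit; committed c=19)
Op 6: UPDATE c=25 (auto-commit; committed c=25)
Op 7: BEGIN: in_txn=True, pending={}
Op 8: UPDATE d=15 (pending; pending now {d=15})
Op 9: UPDATE c=4 (pending; pending now {c=4, d=15})
Op 10: UPDATE d=28 (pending; pending now {c=4, d=28})
After op 10: visible(c) = 4 (pending={c=4, d=28}, committed={b=17, c=25, d=3})

Answer: 4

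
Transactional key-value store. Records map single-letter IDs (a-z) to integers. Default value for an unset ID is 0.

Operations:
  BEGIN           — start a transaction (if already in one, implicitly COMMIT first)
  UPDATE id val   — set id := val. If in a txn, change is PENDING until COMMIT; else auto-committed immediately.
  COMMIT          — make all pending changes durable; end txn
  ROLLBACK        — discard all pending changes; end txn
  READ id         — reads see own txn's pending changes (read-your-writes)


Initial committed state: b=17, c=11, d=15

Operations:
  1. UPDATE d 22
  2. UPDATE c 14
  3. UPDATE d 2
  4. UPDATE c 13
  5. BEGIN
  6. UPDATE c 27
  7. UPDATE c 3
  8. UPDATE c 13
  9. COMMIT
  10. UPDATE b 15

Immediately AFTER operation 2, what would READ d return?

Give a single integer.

Initial committed: {b=17, c=11, d=15}
Op 1: UPDATE d=22 (auto-commit; committed d=22)
Op 2: UPDATE c=14 (auto-commit; committed c=14)
After op 2: visible(d) = 22 (pending={}, committed={b=17, c=14, d=22})

Answer: 22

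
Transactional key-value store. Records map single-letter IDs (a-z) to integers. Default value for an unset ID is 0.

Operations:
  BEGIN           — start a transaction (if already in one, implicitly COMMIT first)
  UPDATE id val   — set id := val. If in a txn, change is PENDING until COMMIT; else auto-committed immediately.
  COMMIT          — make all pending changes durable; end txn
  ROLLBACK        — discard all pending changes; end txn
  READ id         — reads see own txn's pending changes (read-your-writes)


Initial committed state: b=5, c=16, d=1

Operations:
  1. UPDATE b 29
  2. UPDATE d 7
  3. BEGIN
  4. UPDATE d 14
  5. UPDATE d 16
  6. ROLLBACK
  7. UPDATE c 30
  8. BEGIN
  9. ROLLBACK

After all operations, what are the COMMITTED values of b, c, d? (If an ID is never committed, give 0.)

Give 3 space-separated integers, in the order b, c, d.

Answer: 29 30 7

Derivation:
Initial committed: {b=5, c=16, d=1}
Op 1: UPDATE b=29 (auto-commit; committed b=29)
Op 2: UPDATE d=7 (auto-commit; committed d=7)
Op 3: BEGIN: in_txn=True, pending={}
Op 4: UPDATE d=14 (pending; pending now {d=14})
Op 5: UPDATE d=16 (pending; pending now {d=16})
Op 6: ROLLBACK: discarded pending ['d']; in_txn=False
Op 7: UPDATE c=30 (auto-commit; committed c=30)
Op 8: BEGIN: in_txn=True, pending={}
Op 9: ROLLBACK: discarded pending []; in_txn=False
Final committed: {b=29, c=30, d=7}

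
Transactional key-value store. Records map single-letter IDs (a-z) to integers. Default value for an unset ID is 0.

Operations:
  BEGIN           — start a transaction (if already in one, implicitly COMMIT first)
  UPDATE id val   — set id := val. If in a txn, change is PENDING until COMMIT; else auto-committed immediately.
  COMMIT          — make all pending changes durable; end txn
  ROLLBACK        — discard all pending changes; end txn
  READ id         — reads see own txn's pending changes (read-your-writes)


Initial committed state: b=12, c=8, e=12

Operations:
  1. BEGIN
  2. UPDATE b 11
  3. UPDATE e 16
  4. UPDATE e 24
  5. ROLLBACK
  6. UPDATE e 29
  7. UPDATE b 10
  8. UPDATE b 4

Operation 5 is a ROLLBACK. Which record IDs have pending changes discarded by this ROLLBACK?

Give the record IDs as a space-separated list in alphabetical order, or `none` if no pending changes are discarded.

Answer: b e

Derivation:
Initial committed: {b=12, c=8, e=12}
Op 1: BEGIN: in_txn=True, pending={}
Op 2: UPDATE b=11 (pending; pending now {b=11})
Op 3: UPDATE e=16 (pending; pending now {b=11, e=16})
Op 4: UPDATE e=24 (pending; pending now {b=11, e=24})
Op 5: ROLLBACK: discarded pending ['b', 'e']; in_txn=False
Op 6: UPDATE e=29 (auto-commit; committed e=29)
Op 7: UPDATE b=10 (auto-commit; committed b=10)
Op 8: UPDATE b=4 (auto-commit; committed b=4)
ROLLBACK at op 5 discards: ['b', 'e']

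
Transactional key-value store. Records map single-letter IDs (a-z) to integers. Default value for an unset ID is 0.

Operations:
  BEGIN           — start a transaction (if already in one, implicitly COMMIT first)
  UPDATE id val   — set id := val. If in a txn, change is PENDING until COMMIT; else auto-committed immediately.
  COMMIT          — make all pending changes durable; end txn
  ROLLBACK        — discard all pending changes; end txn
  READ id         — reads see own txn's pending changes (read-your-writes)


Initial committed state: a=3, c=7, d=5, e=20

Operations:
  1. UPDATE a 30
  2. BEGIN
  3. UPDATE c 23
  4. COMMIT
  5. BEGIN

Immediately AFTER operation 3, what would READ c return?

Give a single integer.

Answer: 23

Derivation:
Initial committed: {a=3, c=7, d=5, e=20}
Op 1: UPDATE a=30 (auto-commit; committed a=30)
Op 2: BEGIN: in_txn=True, pending={}
Op 3: UPDATE c=23 (pending; pending now {c=23})
After op 3: visible(c) = 23 (pending={c=23}, committed={a=30, c=7, d=5, e=20})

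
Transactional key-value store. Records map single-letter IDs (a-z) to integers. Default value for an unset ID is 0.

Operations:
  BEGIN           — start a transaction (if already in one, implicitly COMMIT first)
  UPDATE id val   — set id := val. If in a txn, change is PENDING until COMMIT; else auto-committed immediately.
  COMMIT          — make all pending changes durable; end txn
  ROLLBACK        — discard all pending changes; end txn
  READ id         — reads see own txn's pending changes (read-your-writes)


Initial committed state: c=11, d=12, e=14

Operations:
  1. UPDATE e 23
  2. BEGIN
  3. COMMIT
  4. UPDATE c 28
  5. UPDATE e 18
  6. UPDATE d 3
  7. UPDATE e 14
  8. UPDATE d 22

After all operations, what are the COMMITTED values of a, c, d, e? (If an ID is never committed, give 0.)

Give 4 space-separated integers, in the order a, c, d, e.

Initial committed: {c=11, d=12, e=14}
Op 1: UPDATE e=23 (auto-commit; committed e=23)
Op 2: BEGIN: in_txn=True, pending={}
Op 3: COMMIT: merged [] into committed; committed now {c=11, d=12, e=23}
Op 4: UPDATE c=28 (auto-commit; committed c=28)
Op 5: UPDATE e=18 (auto-commit; committed e=18)
Op 6: UPDATE d=3 (auto-commit; committed d=3)
Op 7: UPDATE e=14 (auto-commit; committed e=14)
Op 8: UPDATE d=22 (auto-commit; committed d=22)
Final committed: {c=28, d=22, e=14}

Answer: 0 28 22 14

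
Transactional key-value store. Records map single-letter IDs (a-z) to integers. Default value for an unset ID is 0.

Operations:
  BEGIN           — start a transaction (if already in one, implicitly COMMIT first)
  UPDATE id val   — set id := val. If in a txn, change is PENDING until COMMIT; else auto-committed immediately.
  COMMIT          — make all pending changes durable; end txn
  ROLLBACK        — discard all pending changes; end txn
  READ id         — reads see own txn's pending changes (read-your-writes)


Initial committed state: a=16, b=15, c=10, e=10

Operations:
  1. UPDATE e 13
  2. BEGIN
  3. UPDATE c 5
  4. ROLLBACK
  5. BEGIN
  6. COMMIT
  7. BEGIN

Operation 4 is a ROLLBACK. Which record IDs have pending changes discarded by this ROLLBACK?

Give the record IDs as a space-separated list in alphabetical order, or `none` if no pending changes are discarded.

Initial committed: {a=16, b=15, c=10, e=10}
Op 1: UPDATE e=13 (auto-commit; committed e=13)
Op 2: BEGIN: in_txn=True, pending={}
Op 3: UPDATE c=5 (pending; pending now {c=5})
Op 4: ROLLBACK: discarded pending ['c']; in_txn=False
Op 5: BEGIN: in_txn=True, pending={}
Op 6: COMMIT: merged [] into committed; committed now {a=16, b=15, c=10, e=13}
Op 7: BEGIN: in_txn=True, pending={}
ROLLBACK at op 4 discards: ['c']

Answer: c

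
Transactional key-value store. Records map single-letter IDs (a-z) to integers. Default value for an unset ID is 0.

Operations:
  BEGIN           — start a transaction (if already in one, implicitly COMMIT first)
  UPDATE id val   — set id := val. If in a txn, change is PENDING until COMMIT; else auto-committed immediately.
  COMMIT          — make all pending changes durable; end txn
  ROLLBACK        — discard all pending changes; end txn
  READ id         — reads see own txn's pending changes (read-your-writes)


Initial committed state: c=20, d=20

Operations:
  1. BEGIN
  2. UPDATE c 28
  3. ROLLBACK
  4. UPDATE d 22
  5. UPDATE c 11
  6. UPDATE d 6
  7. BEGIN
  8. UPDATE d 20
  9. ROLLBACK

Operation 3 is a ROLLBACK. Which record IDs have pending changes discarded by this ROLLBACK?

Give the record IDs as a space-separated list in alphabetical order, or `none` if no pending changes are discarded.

Answer: c

Derivation:
Initial committed: {c=20, d=20}
Op 1: BEGIN: in_txn=True, pending={}
Op 2: UPDATE c=28 (pending; pending now {c=28})
Op 3: ROLLBACK: discarded pending ['c']; in_txn=False
Op 4: UPDATE d=22 (auto-commit; committed d=22)
Op 5: UPDATE c=11 (auto-commit; committed c=11)
Op 6: UPDATE d=6 (auto-commit; committed d=6)
Op 7: BEGIN: in_txn=True, pending={}
Op 8: UPDATE d=20 (pending; pending now {d=20})
Op 9: ROLLBACK: discarded pending ['d']; in_txn=False
ROLLBACK at op 3 discards: ['c']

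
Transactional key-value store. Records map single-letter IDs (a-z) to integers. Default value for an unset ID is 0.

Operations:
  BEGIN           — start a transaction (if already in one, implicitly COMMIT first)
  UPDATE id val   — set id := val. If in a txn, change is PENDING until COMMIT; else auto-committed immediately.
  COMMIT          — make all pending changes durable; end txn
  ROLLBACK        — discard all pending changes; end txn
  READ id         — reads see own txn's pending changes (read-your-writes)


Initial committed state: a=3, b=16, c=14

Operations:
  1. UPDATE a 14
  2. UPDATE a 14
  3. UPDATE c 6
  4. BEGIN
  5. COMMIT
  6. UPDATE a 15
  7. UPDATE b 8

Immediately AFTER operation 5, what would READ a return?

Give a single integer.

Initial committed: {a=3, b=16, c=14}
Op 1: UPDATE a=14 (auto-commit; committed a=14)
Op 2: UPDATE a=14 (auto-commit; committed a=14)
Op 3: UPDATE c=6 (auto-commit; committed c=6)
Op 4: BEGIN: in_txn=True, pending={}
Op 5: COMMIT: merged [] into committed; committed now {a=14, b=16, c=6}
After op 5: visible(a) = 14 (pending={}, committed={a=14, b=16, c=6})

Answer: 14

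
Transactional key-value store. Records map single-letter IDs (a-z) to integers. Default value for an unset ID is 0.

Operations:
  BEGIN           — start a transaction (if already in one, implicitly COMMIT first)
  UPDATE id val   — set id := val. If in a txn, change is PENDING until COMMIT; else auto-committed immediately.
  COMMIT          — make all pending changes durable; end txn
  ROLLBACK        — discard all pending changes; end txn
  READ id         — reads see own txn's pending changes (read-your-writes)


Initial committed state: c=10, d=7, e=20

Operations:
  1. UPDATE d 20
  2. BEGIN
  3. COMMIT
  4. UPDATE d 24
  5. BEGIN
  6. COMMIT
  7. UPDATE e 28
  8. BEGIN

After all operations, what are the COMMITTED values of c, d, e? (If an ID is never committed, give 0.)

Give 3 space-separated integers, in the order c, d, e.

Answer: 10 24 28

Derivation:
Initial committed: {c=10, d=7, e=20}
Op 1: UPDATE d=20 (auto-commit; committed d=20)
Op 2: BEGIN: in_txn=True, pending={}
Op 3: COMMIT: merged [] into committed; committed now {c=10, d=20, e=20}
Op 4: UPDATE d=24 (auto-commit; committed d=24)
Op 5: BEGIN: in_txn=True, pending={}
Op 6: COMMIT: merged [] into committed; committed now {c=10, d=24, e=20}
Op 7: UPDATE e=28 (auto-commit; committed e=28)
Op 8: BEGIN: in_txn=True, pending={}
Final committed: {c=10, d=24, e=28}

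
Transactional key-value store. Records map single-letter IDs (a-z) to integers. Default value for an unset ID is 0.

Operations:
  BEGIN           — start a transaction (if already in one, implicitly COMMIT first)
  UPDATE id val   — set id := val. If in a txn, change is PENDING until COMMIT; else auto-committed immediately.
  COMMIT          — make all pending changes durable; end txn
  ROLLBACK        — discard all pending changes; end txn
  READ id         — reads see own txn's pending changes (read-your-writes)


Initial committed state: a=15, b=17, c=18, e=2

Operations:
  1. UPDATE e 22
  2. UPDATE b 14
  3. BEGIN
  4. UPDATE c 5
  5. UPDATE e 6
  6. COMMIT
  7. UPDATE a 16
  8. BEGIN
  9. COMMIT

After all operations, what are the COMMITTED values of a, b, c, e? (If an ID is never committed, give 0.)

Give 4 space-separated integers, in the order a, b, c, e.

Answer: 16 14 5 6

Derivation:
Initial committed: {a=15, b=17, c=18, e=2}
Op 1: UPDATE e=22 (auto-commit; committed e=22)
Op 2: UPDATE b=14 (auto-commit; committed b=14)
Op 3: BEGIN: in_txn=True, pending={}
Op 4: UPDATE c=5 (pending; pending now {c=5})
Op 5: UPDATE e=6 (pending; pending now {c=5, e=6})
Op 6: COMMIT: merged ['c', 'e'] into committed; committed now {a=15, b=14, c=5, e=6}
Op 7: UPDATE a=16 (auto-commit; committed a=16)
Op 8: BEGIN: in_txn=True, pending={}
Op 9: COMMIT: merged [] into committed; committed now {a=16, b=14, c=5, e=6}
Final committed: {a=16, b=14, c=5, e=6}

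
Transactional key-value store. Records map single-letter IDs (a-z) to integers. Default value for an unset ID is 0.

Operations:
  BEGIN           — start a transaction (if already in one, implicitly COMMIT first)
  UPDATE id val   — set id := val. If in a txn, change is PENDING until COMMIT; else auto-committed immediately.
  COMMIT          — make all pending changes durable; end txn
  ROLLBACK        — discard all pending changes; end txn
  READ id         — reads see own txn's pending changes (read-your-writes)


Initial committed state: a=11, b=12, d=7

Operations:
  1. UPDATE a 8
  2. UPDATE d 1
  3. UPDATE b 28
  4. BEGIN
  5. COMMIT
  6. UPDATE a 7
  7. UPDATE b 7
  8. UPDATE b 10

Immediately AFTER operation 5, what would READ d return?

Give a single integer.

Answer: 1

Derivation:
Initial committed: {a=11, b=12, d=7}
Op 1: UPDATE a=8 (auto-commit; committed a=8)
Op 2: UPDATE d=1 (auto-commit; committed d=1)
Op 3: UPDATE b=28 (auto-commit; committed b=28)
Op 4: BEGIN: in_txn=True, pending={}
Op 5: COMMIT: merged [] into committed; committed now {a=8, b=28, d=1}
After op 5: visible(d) = 1 (pending={}, committed={a=8, b=28, d=1})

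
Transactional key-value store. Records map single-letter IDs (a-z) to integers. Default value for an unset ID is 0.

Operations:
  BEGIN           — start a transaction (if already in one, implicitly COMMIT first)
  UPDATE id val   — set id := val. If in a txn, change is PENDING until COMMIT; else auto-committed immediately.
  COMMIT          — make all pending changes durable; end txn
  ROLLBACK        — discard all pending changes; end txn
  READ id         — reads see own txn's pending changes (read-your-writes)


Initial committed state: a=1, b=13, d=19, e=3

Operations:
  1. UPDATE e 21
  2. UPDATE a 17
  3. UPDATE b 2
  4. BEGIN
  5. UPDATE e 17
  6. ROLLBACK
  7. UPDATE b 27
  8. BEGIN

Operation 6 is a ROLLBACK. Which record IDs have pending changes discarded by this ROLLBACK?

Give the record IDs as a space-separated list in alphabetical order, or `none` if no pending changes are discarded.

Initial committed: {a=1, b=13, d=19, e=3}
Op 1: UPDATE e=21 (auto-commit; committed e=21)
Op 2: UPDATE a=17 (auto-commit; committed a=17)
Op 3: UPDATE b=2 (auto-commit; committed b=2)
Op 4: BEGIN: in_txn=True, pending={}
Op 5: UPDATE e=17 (pending; pending now {e=17})
Op 6: ROLLBACK: discarded pending ['e']; in_txn=False
Op 7: UPDATE b=27 (auto-commit; committed b=27)
Op 8: BEGIN: in_txn=True, pending={}
ROLLBACK at op 6 discards: ['e']

Answer: e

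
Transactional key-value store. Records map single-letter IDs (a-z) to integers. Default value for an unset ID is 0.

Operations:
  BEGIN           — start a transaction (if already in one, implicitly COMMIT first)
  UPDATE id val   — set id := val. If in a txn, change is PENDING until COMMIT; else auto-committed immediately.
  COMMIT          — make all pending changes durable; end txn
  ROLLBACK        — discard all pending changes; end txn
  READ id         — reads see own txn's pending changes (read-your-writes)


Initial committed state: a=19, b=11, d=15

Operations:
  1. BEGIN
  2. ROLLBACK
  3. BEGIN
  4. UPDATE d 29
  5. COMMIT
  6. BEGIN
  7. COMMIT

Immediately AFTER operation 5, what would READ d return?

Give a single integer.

Initial committed: {a=19, b=11, d=15}
Op 1: BEGIN: in_txn=True, pending={}
Op 2: ROLLBACK: discarded pending []; in_txn=False
Op 3: BEGIN: in_txn=True, pending={}
Op 4: UPDATE d=29 (pending; pending now {d=29})
Op 5: COMMIT: merged ['d'] into committed; committed now {a=19, b=11, d=29}
After op 5: visible(d) = 29 (pending={}, committed={a=19, b=11, d=29})

Answer: 29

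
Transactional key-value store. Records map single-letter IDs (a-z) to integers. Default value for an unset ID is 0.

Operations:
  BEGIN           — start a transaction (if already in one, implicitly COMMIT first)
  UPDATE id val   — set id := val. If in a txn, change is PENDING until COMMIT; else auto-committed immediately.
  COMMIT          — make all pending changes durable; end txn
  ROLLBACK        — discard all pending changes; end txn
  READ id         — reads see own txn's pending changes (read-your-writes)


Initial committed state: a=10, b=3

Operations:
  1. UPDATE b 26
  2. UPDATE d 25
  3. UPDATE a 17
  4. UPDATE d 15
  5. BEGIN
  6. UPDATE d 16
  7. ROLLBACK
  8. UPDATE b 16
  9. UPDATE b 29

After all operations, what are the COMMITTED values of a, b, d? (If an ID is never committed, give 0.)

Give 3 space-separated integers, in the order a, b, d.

Initial committed: {a=10, b=3}
Op 1: UPDATE b=26 (auto-commit; committed b=26)
Op 2: UPDATE d=25 (auto-commit; committed d=25)
Op 3: UPDATE a=17 (auto-commit; committed a=17)
Op 4: UPDATE d=15 (auto-commit; committed d=15)
Op 5: BEGIN: in_txn=True, pending={}
Op 6: UPDATE d=16 (pending; pending now {d=16})
Op 7: ROLLBACK: discarded pending ['d']; in_txn=False
Op 8: UPDATE b=16 (auto-commit; committed b=16)
Op 9: UPDATE b=29 (auto-commit; committed b=29)
Final committed: {a=17, b=29, d=15}

Answer: 17 29 15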